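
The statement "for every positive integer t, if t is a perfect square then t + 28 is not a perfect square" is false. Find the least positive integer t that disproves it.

t = 36

The first 5 eligible values, up to t = 25, all satisfy the conclusion.
t = 36: 36 = 6² and 36 + 28 = 64 = 8².
So t = 36 is the smallest counterexample.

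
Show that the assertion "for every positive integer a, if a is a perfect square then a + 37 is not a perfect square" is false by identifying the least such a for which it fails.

a = 324

For a = 1, 4, 9, 16, …, 225, 256, 289 the conclusion holds.
a = 324: 324 = 18² and 324 + 37 = 361 = 19².
So a = 324 is the smallest counterexample.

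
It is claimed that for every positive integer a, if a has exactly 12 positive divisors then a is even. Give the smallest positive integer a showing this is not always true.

a = 315

A counterexample is any positive integer a such that a has exactly 12 positive divisors but a is odd; we check each in order.
For a = 60, 72, 84, 90, …, 294, 306, 308 the conclusion holds.
a = 315: divisors of 315: 12 divisors; 315 is odd.
So a = 315 is the smallest counterexample.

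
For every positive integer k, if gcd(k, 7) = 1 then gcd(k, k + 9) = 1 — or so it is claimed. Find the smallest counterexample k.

k = 3

A counterexample is any positive integer k such that gcd(k, 7) = 1 but gcd(k, k + 9) > 1; we check each in order.
For k = 1, 2 the conclusion holds.
k = 3: gcd(3, 12) = 3.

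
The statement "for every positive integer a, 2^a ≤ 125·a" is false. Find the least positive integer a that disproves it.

We need the least positive integer a for which 2^a > 125·a.
For a = 1, 2, 3, 4, 5, 6, 7, 8, 9, 10 the conclusion holds.
a = 11: 2^a = 2048 and 125·a = 1375, so 2048 > 1375.
So a = 11 is the smallest counterexample.

a = 11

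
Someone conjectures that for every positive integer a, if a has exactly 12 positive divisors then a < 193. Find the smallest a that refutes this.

a = 198

We need the least positive integer a for which a has exactly 12 positive divisors but the claim fails.
The first 12 eligible values, up to a = 160, all satisfy the conclusion.
a = 198: τ(198) = 12; 198 ≥ 193.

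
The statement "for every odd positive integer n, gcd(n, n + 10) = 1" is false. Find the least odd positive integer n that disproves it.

n = 5

Check each odd positive integer n in order until gcd(n, n + 10) > 1.
n = 1: gcd(1, 11) = 1.
n = 3: gcd(3, 13) = 1.
n = 5: gcd(5, 15) = 5.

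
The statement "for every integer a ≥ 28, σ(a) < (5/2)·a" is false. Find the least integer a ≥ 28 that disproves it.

A counterexample is any integer a ≥ 28 such that the claim fails; we check each in order.
The first 8 eligible values, up to a = 35, all satisfy the conclusion.
a = 36: σ(36) = 91; 91 ≥ 90.

a = 36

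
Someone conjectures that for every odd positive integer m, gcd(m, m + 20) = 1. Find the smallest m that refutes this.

m = 5

Check each odd positive integer m in order until gcd(m, m + 20) > 1.
For m = 1, 3 the conclusion holds.
m = 5: gcd(5, 25) = 5.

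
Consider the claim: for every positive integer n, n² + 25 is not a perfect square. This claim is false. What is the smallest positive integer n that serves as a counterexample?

The first 11 eligible values, up to n = 11, all satisfy the conclusion.
n = 12: 12² + 25 = 169 = 13², a perfect square.
Hence n = 12 is a counterexample.

n = 12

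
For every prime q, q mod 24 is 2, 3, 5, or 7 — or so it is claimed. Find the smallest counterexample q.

A counterexample is any prime q such that the claim fails; we check each in order.
For q = 2, 3, 5, 7 the conclusion holds.
q = 11: 11 mod 24 = 11 — not in {2, 3, 5, 7}.
Thus q = 11 disproves the claim, and no smaller q works.

q = 11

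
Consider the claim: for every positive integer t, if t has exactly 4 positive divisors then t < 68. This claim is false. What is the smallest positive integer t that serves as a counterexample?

t = 69

For t = 6, 8, 10, 14, …, 58, 62, 65 the conclusion holds.
t = 69: τ(69) = 4; 69 ≥ 68.
So t = 69 is the smallest counterexample.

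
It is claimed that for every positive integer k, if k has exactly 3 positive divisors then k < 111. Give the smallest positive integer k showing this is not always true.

Check each positive integer k in order until k has exactly 3 positive divisors but the claim fails.
For k = 4, 9, 25, 49 the conclusion holds.
k = 121: τ(121) = 3; 121 ≥ 111.
Hence k = 121 is a counterexample.

k = 121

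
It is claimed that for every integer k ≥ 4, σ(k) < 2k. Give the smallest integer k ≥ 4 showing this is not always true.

k = 4: σ(4) = 7; 7 < 8.
k = 5: σ(5) = 6; 6 < 10.
k = 6: σ(6) = 12; 12 ≥ 12.

k = 6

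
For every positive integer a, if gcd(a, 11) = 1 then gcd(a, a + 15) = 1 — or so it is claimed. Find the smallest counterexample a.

a = 1: gcd(1, 16) = 1.
a = 2: gcd(2, 17) = 1.
a = 3: gcd(3, 18) = 3.
Thus a = 3 disproves the claim, and no smaller a works.

a = 3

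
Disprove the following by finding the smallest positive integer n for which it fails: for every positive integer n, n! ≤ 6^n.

Check each positive integer n in order until n! > 6^n.
For n = 1, 2, 3, 4, …, 11, 12, 13 the conclusion holds.
n = 14: n! = 87178291200 and 6^n = 78364164096, so 87178291200 > 78364164096.

n = 14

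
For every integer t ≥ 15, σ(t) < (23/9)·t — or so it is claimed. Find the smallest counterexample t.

t = 48

We need the least integer t ≥ 15 for which the claim fails.
For t = 15, 16, 17, 18, …, 45, 46, 47 the conclusion holds.
t = 48: σ(48) = 124; 124 ≥ 368/3.
Thus t = 48 disproves the claim, and no smaller t works.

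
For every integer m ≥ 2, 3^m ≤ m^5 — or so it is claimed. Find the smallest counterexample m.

m = 11

Check each integer m ≥ 2 in order until 3^m > m^5.
The first 9 eligible values, up to m = 10, all satisfy the conclusion.
m = 11: 3^m = 177147 and m^5 = 161051, so 177147 > 161051.
Thus m = 11 disproves the claim, and no smaller m works.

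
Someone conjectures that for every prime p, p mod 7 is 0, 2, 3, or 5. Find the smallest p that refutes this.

The first 4 eligible values, up to p = 7, all satisfy the conclusion.
p = 11: 11 mod 7 = 4 — not in {0, 2, 3, 5}.
Hence p = 11 is a counterexample.

p = 11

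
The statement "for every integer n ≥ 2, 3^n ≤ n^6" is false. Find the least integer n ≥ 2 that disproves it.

A counterexample is any integer n ≥ 2 such that 3^n > n^6; we check each in order.
For n = 2, 3, 4, 5, …, 12, 13, 14 the conclusion holds.
n = 15: 3^n = 14348907 and n^6 = 11390625, so 14348907 > 11390625.
Hence n = 15 is a counterexample.

n = 15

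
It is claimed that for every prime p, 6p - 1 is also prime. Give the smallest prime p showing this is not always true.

p = 2: 6p - 1 = 11, prime.
p = 3: 6p - 1 = 17, prime.
p = 5: 6p - 1 = 29, prime.
p = 7: 6p - 1 = 41, prime.
p = 11: 6p - 1 = 65 = 5 × 13, not prime.
Thus p = 11 disproves the claim, and no smaller p works.

p = 11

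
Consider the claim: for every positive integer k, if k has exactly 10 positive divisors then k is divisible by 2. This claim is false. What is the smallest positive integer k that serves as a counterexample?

k = 405

For k = 48, 80, 112, 162, 176, 208, 272, 304, 368 the conclusion holds.
k = 405: τ(405) = 10; 405 mod 2 = 1.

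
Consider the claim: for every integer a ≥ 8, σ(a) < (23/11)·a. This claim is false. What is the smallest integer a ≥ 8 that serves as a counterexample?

a = 12

Check each integer a ≥ 8 in order until the claim fails.
The first 4 eligible values, up to a = 11, all satisfy the conclusion.
a = 12: σ(12) = 28; 28 ≥ 276/11.
Thus a = 12 disproves the claim, and no smaller a works.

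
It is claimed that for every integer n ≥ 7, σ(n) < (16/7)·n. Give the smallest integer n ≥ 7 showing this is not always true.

A counterexample is any integer n ≥ 7 such that the claim fails; we check each in order.
For n = 7, 8, 9, 10, 11 the conclusion holds.
n = 12: σ(12) = 28; 28 ≥ 192/7.

n = 12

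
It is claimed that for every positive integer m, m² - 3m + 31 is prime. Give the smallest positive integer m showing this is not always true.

We need the least positive integer m for which m² - 3m + 31 is not prime.
For m = 1, 2, 3 the conclusion holds.
m = 4: m² - 3m + 31 = 35 = 5 × 7, composite.
So m = 4 is the smallest counterexample.

m = 4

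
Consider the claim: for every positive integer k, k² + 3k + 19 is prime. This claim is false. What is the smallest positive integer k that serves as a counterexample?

A counterexample is any positive integer k such that k² + 3k + 19 is not prime; we check each in order.
For k = 1, 2, 3, 4, …, 12, 13, 14 the conclusion holds.
k = 15: k² + 3k + 19 = 289 = 17 × 17, composite.
Thus k = 15 disproves the claim, and no smaller k works.

k = 15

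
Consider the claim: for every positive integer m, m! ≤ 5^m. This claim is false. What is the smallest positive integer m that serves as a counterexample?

m = 12

The first 11 eligible values, up to m = 11, all satisfy the conclusion.
m = 12: m! = 479001600 and 5^m = 244140625, so 479001600 > 244140625.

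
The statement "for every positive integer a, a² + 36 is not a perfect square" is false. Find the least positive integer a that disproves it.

Check each positive integer a in order until a² + 36 is a perfect square.
For a = 1, 2, 3, 4, 5, 6, 7 the conclusion holds.
a = 8: 8² + 36 = 100 = 10², a perfect square.

a = 8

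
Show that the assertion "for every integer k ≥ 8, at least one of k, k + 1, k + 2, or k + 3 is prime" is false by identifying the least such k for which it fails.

The first 16 eligible values, up to k = 23, all satisfy the conclusion.
k = 24: 24 = 2 × 12; 25 = 5 × 5; 26 = 2 × 13; 27 = 3 × 9 — all composite.

k = 24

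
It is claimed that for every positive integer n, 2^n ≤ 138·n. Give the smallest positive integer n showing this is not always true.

We need the least positive integer n for which 2^n > 138·n.
For n = 1, 2, 3, 4, 5, 6, 7, 8, 9, 10 the conclusion holds.
n = 11: 2^n = 2048 and 138·n = 1518, so 2048 > 1518.
So n = 11 is the smallest counterexample.

n = 11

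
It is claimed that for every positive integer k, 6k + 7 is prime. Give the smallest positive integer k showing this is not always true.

Check each positive integer k in order until 6k + 7 is not prime.
For k = 1, 2 the conclusion holds.
k = 3: 6k + 7 = 25 = 5 × 5, composite.
Hence k = 3 is a counterexample.

k = 3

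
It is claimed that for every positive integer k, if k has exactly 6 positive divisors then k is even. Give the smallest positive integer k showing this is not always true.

For k = 12, 18, 20, 28, 32, 44 the conclusion holds.
k = 45: divisors of 45: 1, 3, 5, 9, 15, 45; 45 is odd.

k = 45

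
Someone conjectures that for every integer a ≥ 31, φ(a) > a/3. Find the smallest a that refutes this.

a = 36

Check each integer a ≥ 31 in order until the claim fails.
For a = 31, 32, 33, 34, 35 the conclusion holds.
a = 36: φ(36) = 12 and 36/3 = 12, so φ(36) ≤ 36/3.
Thus a = 36 disproves the claim, and no smaller a works.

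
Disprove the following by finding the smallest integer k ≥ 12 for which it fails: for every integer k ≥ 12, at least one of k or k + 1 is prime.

k = 14

A counterexample is any integer k ≥ 12 such that k, k + 1 are both composite; we check each in order.
k = 12: 13 is prime.
k = 13: 13 is prime.
k = 14: 14 = 2 × 7; 15 = 3 × 5 — both composite.
So k = 14 is the smallest counterexample.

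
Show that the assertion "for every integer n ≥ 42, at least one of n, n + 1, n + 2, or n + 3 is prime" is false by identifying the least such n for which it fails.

The first 6 eligible values, up to n = 47, all satisfy the conclusion.
n = 48: 48 = 2 × 24; 49 = 7 × 7; 50 = 2 × 25; 51 = 3 × 17 — all composite.

n = 48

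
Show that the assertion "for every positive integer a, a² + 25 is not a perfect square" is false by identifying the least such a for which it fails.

For a = 1, 2, 3, 4, …, 9, 10, 11 the conclusion holds.
a = 12: 12² + 25 = 169 = 13², a perfect square.
So a = 12 is the smallest counterexample.

a = 12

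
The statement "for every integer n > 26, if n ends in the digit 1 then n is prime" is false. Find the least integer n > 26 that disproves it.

For n = 31, 41 the conclusion holds.
n = 51: 51 ends in 1; 51 = 3 × 17, composite.
Thus n = 51 disproves the claim, and no smaller n works.

n = 51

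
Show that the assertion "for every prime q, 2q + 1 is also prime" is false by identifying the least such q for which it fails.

q = 7

A counterexample is any prime q such that 2q + 1 is not prime; we check each in order.
For q = 2, 3, 5 the conclusion holds.
q = 7: 2q + 1 = 15 = 3 × 5, not prime.
So q = 7 is the smallest counterexample.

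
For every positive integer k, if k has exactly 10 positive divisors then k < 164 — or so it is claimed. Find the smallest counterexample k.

k = 176

A counterexample is any positive integer k such that k has exactly 10 positive divisors but the claim fails; we check each in order.
For k = 48, 80, 112, 162 the conclusion holds.
k = 176: τ(176) = 10; 176 ≥ 164.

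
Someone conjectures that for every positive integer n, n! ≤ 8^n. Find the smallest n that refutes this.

We need the least positive integer n for which n! > 8^n.
For n = 1, 2, 3, 4, …, 17, 18, 19 the conclusion holds.
n = 20: n! = 2432902008176640000 and 8^n = 1152921504606846976, so 2432902008176640000 > 1152921504606846976.

n = 20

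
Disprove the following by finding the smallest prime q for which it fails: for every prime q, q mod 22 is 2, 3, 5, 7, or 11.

q = 2: 2 mod 22 = 2.
q = 3: 3 mod 22 = 3.
q = 5: 5 mod 22 = 5.
q = 7: 7 mod 22 = 7.
q = 11: 11 mod 22 = 11.
q = 13: 13 mod 22 = 13 — not in {2, 3, 5, 7, 11}.
Hence q = 13 is a counterexample.

q = 13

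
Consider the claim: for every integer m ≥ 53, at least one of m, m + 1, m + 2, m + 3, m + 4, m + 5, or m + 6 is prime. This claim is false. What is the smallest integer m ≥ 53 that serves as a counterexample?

Check each integer m ≥ 53 in order until m, m + 1, m + 2, m + 3, m + 4, m + 5, m + 6 are all composite.
The first 37 eligible values, up to m = 89, all satisfy the conclusion.
m = 90: 90 = 2 × 45; 91 = 7 × 13; 92 = 2 × 46; 93 = 3 × 31; 94 = 2 × 47; 95 = 5 × 19; 96 = 2 × 48 — all composite.
Thus m = 90 disproves the claim, and no smaller m works.

m = 90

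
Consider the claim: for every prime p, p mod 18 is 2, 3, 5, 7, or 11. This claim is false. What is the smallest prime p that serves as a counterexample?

A counterexample is any prime p such that the claim fails; we check each in order.
For p = 2, 3, 5, 7, 11 the conclusion holds.
p = 13: 13 mod 18 = 13 — not in {2, 3, 5, 7, 11}.
Hence p = 13 is a counterexample.

p = 13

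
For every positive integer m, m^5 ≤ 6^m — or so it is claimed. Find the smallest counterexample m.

m = 3

Check each positive integer m in order until m^5 > 6^m.
For m = 1, 2 the conclusion holds.
m = 3: m^5 = 243 and 6^m = 216, so 243 > 216.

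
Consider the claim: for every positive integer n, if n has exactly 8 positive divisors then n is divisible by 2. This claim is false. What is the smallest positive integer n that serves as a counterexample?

We need the least positive integer n for which n has exactly 8 positive divisors but n is not divisible by 2.
For n = 24, 30, 40, 42, …, 88, 102, 104 the conclusion holds.
n = 105: τ(105) = 8; 105 mod 2 = 1.

n = 105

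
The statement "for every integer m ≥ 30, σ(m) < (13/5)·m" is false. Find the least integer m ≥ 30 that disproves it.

A counterexample is any integer m ≥ 30 such that the claim fails; we check each in order.
For m = 30, 31, 32, 33, …, 57, 58, 59 the conclusion holds.
m = 60: σ(60) = 168; 168 ≥ 156.
Thus m = 60 disproves the claim, and no smaller m works.

m = 60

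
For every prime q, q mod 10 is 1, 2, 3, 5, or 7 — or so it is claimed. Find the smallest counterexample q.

q = 19

We need the least prime q for which the claim fails.
The first 7 eligible values, up to q = 17, all satisfy the conclusion.
q = 19: 19 mod 10 = 9 — not in {1, 2, 3, 5, 7}.
Thus q = 19 disproves the claim, and no smaller q works.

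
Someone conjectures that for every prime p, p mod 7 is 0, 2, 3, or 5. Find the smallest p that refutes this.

p = 11

We need the least prime p for which the claim fails.
p = 2: 2 mod 7 = 2.
p = 3: 3 mod 7 = 3.
p = 5: 5 mod 7 = 5.
p = 7: 7 mod 7 = 0.
p = 11: 11 mod 7 = 4 — not in {0, 2, 3, 5}.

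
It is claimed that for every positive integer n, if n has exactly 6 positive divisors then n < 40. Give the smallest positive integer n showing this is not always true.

We need the least positive integer n for which n has exactly 6 positive divisors but the claim fails.
The first 5 eligible values, up to n = 32, all satisfy the conclusion.
n = 44: τ(44) = 6; 44 ≥ 40.
Thus n = 44 disproves the claim, and no smaller n works.

n = 44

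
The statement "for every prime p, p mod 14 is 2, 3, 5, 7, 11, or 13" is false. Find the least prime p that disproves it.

p = 23

Check each prime p in order until the claim fails.
For p = 2, 3, 5, 7, 11, 13, 17, 19 the conclusion holds.
p = 23: 23 mod 14 = 9 — not in {2, 3, 5, 7, 11, 13}.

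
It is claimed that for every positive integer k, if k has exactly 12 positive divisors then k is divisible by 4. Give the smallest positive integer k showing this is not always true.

k = 90

For k = 60, 72, 84 the conclusion holds.
k = 90: τ(90) = 12; 90 mod 4 = 2.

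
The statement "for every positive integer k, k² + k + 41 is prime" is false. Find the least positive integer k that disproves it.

Check each positive integer k in order until k² + k + 41 is not prime.
The first 39 eligible values, up to k = 39, all satisfy the conclusion.
k = 40: k² + k + 41 = 1681 = 41 × 41, composite.
Thus k = 40 disproves the claim, and no smaller k works.

k = 40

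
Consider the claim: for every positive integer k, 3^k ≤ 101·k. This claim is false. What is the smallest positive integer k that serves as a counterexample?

k = 6

We need the least positive integer k for which 3^k > 101·k.
k = 1: 3^k = 3 and 101·k = 101, so 3 ≤ 101.
k = 2: 3^k = 9 and 101·k = 202, so 9 ≤ 202.
k = 3: 3^k = 27 and 101·k = 303, so 27 ≤ 303.
k = 4: 3^k = 81 and 101·k = 404, so 81 ≤ 404.
k = 5: 3^k = 243 and 101·k = 505, so 243 ≤ 505.
k = 6: 3^k = 729 and 101·k = 606, so 729 > 606.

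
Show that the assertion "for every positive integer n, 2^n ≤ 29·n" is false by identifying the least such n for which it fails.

We need the least positive integer n for which 2^n > 29·n.
For n = 1, 2, 3, 4, 5, 6, 7 the conclusion holds.
n = 8: 2^n = 256 and 29·n = 232, so 256 > 232.

n = 8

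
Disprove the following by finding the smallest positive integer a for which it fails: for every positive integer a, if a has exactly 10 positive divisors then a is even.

a = 405

We need the least positive integer a for which a has exactly 10 positive divisors but a is odd.
For a = 48, 80, 112, 162, 176, 208, 272, 304, 368 the conclusion holds.
a = 405: divisors of 405: 10 divisors; 405 is odd.
So a = 405 is the smallest counterexample.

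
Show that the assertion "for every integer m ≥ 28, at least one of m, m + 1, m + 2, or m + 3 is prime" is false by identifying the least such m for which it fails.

We need the least integer m ≥ 28 for which m, m + 1, m + 2, m + 3 are all composite.
m = 28: 29 is prime.
m = 29: 29 is prime.
m = 30: 31 is prime.
m = 31: 31 is prime.
m = 32: 32 = 2 × 16; 33 = 3 × 11; 34 = 2 × 17; 35 = 5 × 7 — all composite.

m = 32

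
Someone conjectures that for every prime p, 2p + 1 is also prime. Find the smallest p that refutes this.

p = 7

Check each prime p in order until 2p + 1 is not prime.
For p = 2, 3, 5 the conclusion holds.
p = 7: 2p + 1 = 15 = 3 × 5, not prime.
Thus p = 7 disproves the claim, and no smaller p works.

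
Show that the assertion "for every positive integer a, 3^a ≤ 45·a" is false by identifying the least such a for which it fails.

A counterexample is any positive integer a such that 3^a > 45·a; we check each in order.
a = 1: 3^a = 3 and 45·a = 45, so 3 ≤ 45.
a = 2: 3^a = 9 and 45·a = 90, so 9 ≤ 90.
a = 3: 3^a = 27 and 45·a = 135, so 27 ≤ 135.
a = 4: 3^a = 81 and 45·a = 180, so 81 ≤ 180.
a = 5: 3^a = 243 and 45·a = 225, so 243 > 225.

a = 5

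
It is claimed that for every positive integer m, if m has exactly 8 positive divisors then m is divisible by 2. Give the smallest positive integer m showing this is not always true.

Check each positive integer m in order until m has exactly 8 positive divisors but m is not divisible by 2.
For m = 24, 30, 40, 42, …, 88, 102, 104 the conclusion holds.
m = 105: τ(105) = 8; 105 mod 2 = 1.

m = 105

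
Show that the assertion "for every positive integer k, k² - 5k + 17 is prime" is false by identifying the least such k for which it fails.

k = 13

We need the least positive integer k for which k² - 5k + 17 is not prime.
For k = 1, 2, 3, 4, …, 10, 11, 12 the conclusion holds.
k = 13: k² - 5k + 17 = 121 = 11 × 11, composite.
Thus k = 13 disproves the claim, and no smaller k works.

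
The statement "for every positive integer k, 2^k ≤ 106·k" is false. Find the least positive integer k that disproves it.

k = 11

Check each positive integer k in order until 2^k > 106·k.
For k = 1, 2, 3, 4, 5, 6, 7, 8, 9, 10 the conclusion holds.
k = 11: 2^k = 2048 and 106·k = 1166, so 2048 > 1166.
Thus k = 11 disproves the claim, and no smaller k works.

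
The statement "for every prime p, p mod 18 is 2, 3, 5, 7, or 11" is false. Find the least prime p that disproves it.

A counterexample is any prime p such that the claim fails; we check each in order.
The first 5 eligible values, up to p = 11, all satisfy the conclusion.
p = 13: 13 mod 18 = 13 — not in {2, 3, 5, 7, 11}.
Thus p = 13 disproves the claim, and no smaller p works.

p = 13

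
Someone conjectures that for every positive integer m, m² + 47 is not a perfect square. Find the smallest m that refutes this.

m = 23

For m = 1, 2, 3, 4, …, 20, 21, 22 the conclusion holds.
m = 23: 23² + 47 = 576 = 24², a perfect square.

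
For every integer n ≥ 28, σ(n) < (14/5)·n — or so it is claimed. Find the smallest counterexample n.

For n = 28, 29, 30, 31, …, 57, 58, 59 the conclusion holds.
n = 60: σ(60) = 168; 168 ≥ 168.

n = 60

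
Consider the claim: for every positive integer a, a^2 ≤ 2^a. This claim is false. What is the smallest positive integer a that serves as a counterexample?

Check each positive integer a in order until a^2 > 2^a.
For a = 1, 2 the conclusion holds.
a = 3: a^2 = 9 and 2^a = 8, so 9 > 8.

a = 3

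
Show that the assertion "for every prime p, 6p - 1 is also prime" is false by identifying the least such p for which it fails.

p = 11

Check each prime p in order until 6p - 1 is not prime.
p = 2: 6p - 1 = 11, prime.
p = 3: 6p - 1 = 17, prime.
p = 5: 6p - 1 = 29, prime.
p = 7: 6p - 1 = 41, prime.
p = 11: 6p - 1 = 65 = 5 × 13, not prime.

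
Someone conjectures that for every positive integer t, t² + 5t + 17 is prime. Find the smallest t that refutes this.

Check each positive integer t in order until t² + 5t + 17 is not prime.
For t = 1, 2, 3, 4, 5, 6, 7 the conclusion holds.
t = 8: t² + 5t + 17 = 121 = 11 × 11, composite.

t = 8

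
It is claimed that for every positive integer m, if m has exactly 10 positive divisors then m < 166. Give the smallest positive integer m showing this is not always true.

We need the least positive integer m for which m has exactly 10 positive divisors but the claim fails.
m = 48: τ(48) = 10; 48 < 166.
m = 80: τ(80) = 10; 80 < 166.
m = 112: τ(112) = 10; 112 < 166.
m = 162: τ(162) = 10; 162 < 166.
m = 176: τ(176) = 10; 176 ≥ 166.

m = 176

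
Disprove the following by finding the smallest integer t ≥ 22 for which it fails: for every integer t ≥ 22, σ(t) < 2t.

Check each integer t ≥ 22 in order until the claim fails.
t = 22: σ(22) = 36; 36 < 44.
t = 23: σ(23) = 24; 24 < 46.
t = 24: σ(24) = 60; 60 ≥ 48.

t = 24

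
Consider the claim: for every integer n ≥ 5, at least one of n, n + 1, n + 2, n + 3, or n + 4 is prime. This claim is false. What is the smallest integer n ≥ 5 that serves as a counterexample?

n = 24

The first 19 eligible values, up to n = 23, all satisfy the conclusion.
n = 24: 24 = 2 × 12; 25 = 5 × 5; 26 = 2 × 13; 27 = 3 × 9; 28 = 2 × 14 — all composite.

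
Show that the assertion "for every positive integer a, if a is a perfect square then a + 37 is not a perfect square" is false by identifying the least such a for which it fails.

a = 324

Check each positive integer a in order until a is a perfect square but a + 37 is a perfect square.
The first 17 eligible values, up to a = 289, all satisfy the conclusion.
a = 324: 324 = 18² and 324 + 37 = 361 = 19².
Hence a = 324 is a counterexample.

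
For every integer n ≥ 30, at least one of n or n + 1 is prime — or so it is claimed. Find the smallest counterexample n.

Check each integer n ≥ 30 in order until n, n + 1 are both composite.
n = 30: 31 is prime.
n = 31: 31 is prime.
n = 32: 32 = 2 × 16; 33 = 3 × 11 — both composite.

n = 32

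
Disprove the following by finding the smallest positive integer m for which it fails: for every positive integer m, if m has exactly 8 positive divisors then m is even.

Check each positive integer m in order until m has exactly 8 positive divisors but m is odd.
For m = 24, 30, 40, 42, …, 88, 102, 104 the conclusion holds.
m = 105: divisors of 105: 1, 3, 5, 7, 15, 21, 35, 105; 105 is odd.
Hence m = 105 is a counterexample.

m = 105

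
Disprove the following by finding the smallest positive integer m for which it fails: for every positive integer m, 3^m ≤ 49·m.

m = 6

Check each positive integer m in order until 3^m > 49·m.
For m = 1, 2, 3, 4, 5 the conclusion holds.
m = 6: 3^m = 729 and 49·m = 294, so 729 > 294.
Thus m = 6 disproves the claim, and no smaller m works.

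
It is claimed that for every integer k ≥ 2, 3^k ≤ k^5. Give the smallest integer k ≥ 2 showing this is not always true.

For k = 2, 3, 4, 5, 6, 7, 8, 9, 10 the conclusion holds.
k = 11: 3^k = 177147 and k^5 = 161051, so 177147 > 161051.

k = 11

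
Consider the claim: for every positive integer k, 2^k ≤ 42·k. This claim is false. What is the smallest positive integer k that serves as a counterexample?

We need the least positive integer k for which 2^k > 42·k.
For k = 1, 2, 3, 4, 5, 6, 7, 8 the conclusion holds.
k = 9: 2^k = 512 and 42·k = 378, so 512 > 378.

k = 9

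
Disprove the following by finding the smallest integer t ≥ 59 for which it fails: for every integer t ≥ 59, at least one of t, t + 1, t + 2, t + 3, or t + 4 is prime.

We need the least integer t ≥ 59 for which t, t + 1, t + 2, t + 3, t + 4 are all composite.
t = 59: 59 is prime.
t = 60: 61 is prime.
t = 61: 61 is prime.
t = 62: 62 = 2 × 31; 63 = 3 × 21; 64 = 2 × 32; 65 = 5 × 13; 66 = 2 × 33 — all composite.

t = 62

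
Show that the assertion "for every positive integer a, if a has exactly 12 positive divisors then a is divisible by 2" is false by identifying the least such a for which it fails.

a = 315

For a = 60, 72, 84, 90, …, 294, 306, 308 the conclusion holds.
a = 315: τ(315) = 12; 315 mod 2 = 1.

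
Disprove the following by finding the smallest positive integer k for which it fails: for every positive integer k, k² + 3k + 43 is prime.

k = 39

For k = 1, 2, 3, 4, …, 36, 37, 38 the conclusion holds.
k = 39: k² + 3k + 43 = 1681 = 41 × 41, composite.
Thus k = 39 disproves the claim, and no smaller k works.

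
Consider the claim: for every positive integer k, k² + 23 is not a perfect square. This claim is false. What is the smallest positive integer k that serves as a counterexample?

A counterexample is any positive integer k such that k² + 23 is a perfect square; we check each in order.
The first 10 eligible values, up to k = 10, all satisfy the conclusion.
k = 11: 11² + 23 = 144 = 12², a perfect square.

k = 11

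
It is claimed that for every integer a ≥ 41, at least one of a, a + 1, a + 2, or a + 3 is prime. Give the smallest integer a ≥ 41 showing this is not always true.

a = 48

Check each integer a ≥ 41 in order until a, a + 1, a + 2, a + 3 are all composite.
The first 7 eligible values, up to a = 47, all satisfy the conclusion.
a = 48: 48 = 2 × 24; 49 = 7 × 7; 50 = 2 × 25; 51 = 3 × 17 — all composite.
Thus a = 48 disproves the claim, and no smaller a works.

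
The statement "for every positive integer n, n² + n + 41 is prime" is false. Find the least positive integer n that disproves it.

The first 39 eligible values, up to n = 39, all satisfy the conclusion.
n = 40: n² + n + 41 = 1681 = 41 × 41, composite.

n = 40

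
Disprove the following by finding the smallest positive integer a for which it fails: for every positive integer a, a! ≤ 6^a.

a = 14

We need the least positive integer a for which a! > 6^a.
For a = 1, 2, 3, 4, …, 11, 12, 13 the conclusion holds.
a = 14: a! = 87178291200 and 6^a = 78364164096, so 87178291200 > 78364164096.
So a = 14 is the smallest counterexample.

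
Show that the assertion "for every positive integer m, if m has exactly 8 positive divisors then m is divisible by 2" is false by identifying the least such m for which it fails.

We need the least positive integer m for which m has exactly 8 positive divisors but m is not divisible by 2.
For m = 24, 30, 40, 42, …, 88, 102, 104 the conclusion holds.
m = 105: τ(105) = 8; 105 mod 2 = 1.

m = 105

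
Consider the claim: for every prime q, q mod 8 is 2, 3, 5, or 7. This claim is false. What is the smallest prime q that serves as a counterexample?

Check each prime q in order until the claim fails.
q = 2: 2 mod 8 = 2.
q = 3: 3 mod 8 = 3.
q = 5: 5 mod 8 = 5.
q = 7: 7 mod 8 = 7.
q = 11: 11 mod 8 = 3.
q = 13: 13 mod 8 = 5.
q = 17: 17 mod 8 = 1 — not in {2, 3, 5, 7}.
So q = 17 is the smallest counterexample.

q = 17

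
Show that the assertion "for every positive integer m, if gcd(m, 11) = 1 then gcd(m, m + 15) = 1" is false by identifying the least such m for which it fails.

m = 3

We need the least positive integer m for which gcd(m, 11) = 1 but gcd(m, m + 15) > 1.
m = 1: gcd(1, 16) = 1.
m = 2: gcd(2, 17) = 1.
m = 3: gcd(3, 18) = 3.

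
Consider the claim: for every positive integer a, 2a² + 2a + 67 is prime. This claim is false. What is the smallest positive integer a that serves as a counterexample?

For a = 1, 2 the conclusion holds.
a = 3: 2a² + 2a + 67 = 91 = 7 × 13, composite.

a = 3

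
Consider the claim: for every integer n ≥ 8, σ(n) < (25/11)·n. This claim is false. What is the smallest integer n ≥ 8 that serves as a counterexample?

A counterexample is any integer n ≥ 8 such that the claim fails; we check each in order.
For n = 8, 9, 10, 11 the conclusion holds.
n = 12: σ(12) = 28; 28 ≥ 300/11.

n = 12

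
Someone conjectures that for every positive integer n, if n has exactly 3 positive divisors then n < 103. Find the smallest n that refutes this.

The first 4 eligible values, up to n = 49, all satisfy the conclusion.
n = 121: τ(121) = 3; 121 ≥ 103.
Thus n = 121 disproves the claim, and no smaller n works.

n = 121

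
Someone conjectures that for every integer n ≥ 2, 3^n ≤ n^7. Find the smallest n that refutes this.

n = 19

The first 17 eligible values, up to n = 18, all satisfy the conclusion.
n = 19: 3^n = 1162261467 and n^7 = 893871739, so 1162261467 > 893871739.
Thus n = 19 disproves the claim, and no smaller n works.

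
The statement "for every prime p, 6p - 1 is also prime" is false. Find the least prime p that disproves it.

Check each prime p in order until 6p - 1 is not prime.
For p = 2, 3, 5, 7 the conclusion holds.
p = 11: 6p - 1 = 65 = 5 × 13, not prime.

p = 11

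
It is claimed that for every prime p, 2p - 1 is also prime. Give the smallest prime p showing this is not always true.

p = 5

For p = 2, 3 the conclusion holds.
p = 5: 2p - 1 = 9 = 3 × 3, not prime.
So p = 5 is the smallest counterexample.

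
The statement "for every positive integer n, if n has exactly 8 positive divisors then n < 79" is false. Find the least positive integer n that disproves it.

n = 88

For n = 24, 30, 40, 42, 54, 56, 66, 70, 78 the conclusion holds.
n = 88: τ(88) = 8; 88 ≥ 79.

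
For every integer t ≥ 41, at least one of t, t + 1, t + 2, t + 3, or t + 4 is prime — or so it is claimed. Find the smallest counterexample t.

t = 48

A counterexample is any integer t ≥ 41 such that t, t + 1, t + 2, t + 3, t + 4 are all composite; we check each in order.
t = 41: 41 is prime.
t = 42: 43 is prime.
t = 43: 43 is prime.
t = 44: 47 is prime.
t = 45: 47 is prime.
t = 46: 47 is prime.
t = 47: 47 is prime.
t = 48: 48 = 2 × 24; 49 = 7 × 7; 50 = 2 × 25; 51 = 3 × 17; 52 = 2 × 26 — all composite.
Thus t = 48 disproves the claim, and no smaller t works.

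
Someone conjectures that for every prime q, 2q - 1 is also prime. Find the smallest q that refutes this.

Check each prime q in order until 2q - 1 is not prime.
q = 2: 2q - 1 = 3, prime.
q = 3: 2q - 1 = 5, prime.
q = 5: 2q - 1 = 9 = 3 × 3, not prime.

q = 5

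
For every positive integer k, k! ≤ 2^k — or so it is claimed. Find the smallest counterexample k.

k = 1: k! = 1 and 2^k = 2, so 1 ≤ 2.
k = 2: k! = 2 and 2^k = 4, so 2 ≤ 4.
k = 3: k! = 6 and 2^k = 8, so 6 ≤ 8.
k = 4: k! = 24 and 2^k = 16, so 24 > 16.
Hence k = 4 is a counterexample.

k = 4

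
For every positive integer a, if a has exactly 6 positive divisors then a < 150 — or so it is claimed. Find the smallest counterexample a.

a = 153

A counterexample is any positive integer a such that a has exactly 6 positive divisors but the claim fails; we check each in order.
For a = 12, 18, 20, 28, …, 124, 147, 148 the conclusion holds.
a = 153: τ(153) = 6; 153 ≥ 150.
Thus a = 153 disproves the claim, and no smaller a works.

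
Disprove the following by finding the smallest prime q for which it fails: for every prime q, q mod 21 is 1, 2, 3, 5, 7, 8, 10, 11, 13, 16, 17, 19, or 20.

For q = 2, 3, 5, 7, …, 53, 59, 61 the conclusion holds.
q = 67: 67 mod 21 = 4 — not in {1, 2, 3, 5, 7, 8, 10, 11, 13, 16, 17, 19, 20}.
Thus q = 67 disproves the claim, and no smaller q works.

q = 67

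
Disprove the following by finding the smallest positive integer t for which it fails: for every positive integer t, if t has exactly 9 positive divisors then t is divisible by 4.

t = 225

For t = 36, 100, 196 the conclusion holds.
t = 225: τ(225) = 9; 225 mod 4 = 1.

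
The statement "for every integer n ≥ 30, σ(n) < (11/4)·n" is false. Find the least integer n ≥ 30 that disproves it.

We need the least integer n ≥ 30 for which the claim fails.
For n = 30, 31, 32, 33, …, 57, 58, 59 the conclusion holds.
n = 60: σ(60) = 168; 168 ≥ 165.
So n = 60 is the smallest counterexample.

n = 60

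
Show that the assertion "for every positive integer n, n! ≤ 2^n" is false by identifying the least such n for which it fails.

n = 4

n = 1: n! = 1 and 2^n = 2, so 1 ≤ 2.
n = 2: n! = 2 and 2^n = 4, so 2 ≤ 4.
n = 3: n! = 6 and 2^n = 8, so 6 ≤ 8.
n = 4: n! = 24 and 2^n = 16, so 24 > 16.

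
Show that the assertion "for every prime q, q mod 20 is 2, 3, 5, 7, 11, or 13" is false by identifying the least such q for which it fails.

q = 17

A counterexample is any prime q such that the claim fails; we check each in order.
The first 6 eligible values, up to q = 13, all satisfy the conclusion.
q = 17: 17 mod 20 = 17 — not in {2, 3, 5, 7, 11, 13}.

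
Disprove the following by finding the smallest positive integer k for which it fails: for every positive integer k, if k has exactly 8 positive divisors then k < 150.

For k = 24, 30, 40, 42, …, 135, 136, 138 the conclusion holds.
k = 152: τ(152) = 8; 152 ≥ 150.

k = 152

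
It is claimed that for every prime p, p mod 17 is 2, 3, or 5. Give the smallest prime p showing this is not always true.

p = 2: 2 mod 17 = 2.
p = 3: 3 mod 17 = 3.
p = 5: 5 mod 17 = 5.
p = 7: 7 mod 17 = 7 — not in {2, 3, 5}.

p = 7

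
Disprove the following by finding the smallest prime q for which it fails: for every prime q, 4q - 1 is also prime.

For q = 2, 3, 5 the conclusion holds.
q = 7: 4q - 1 = 27 = 3 × 9, not prime.

q = 7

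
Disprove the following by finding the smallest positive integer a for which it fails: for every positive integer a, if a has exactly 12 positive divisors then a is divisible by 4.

a = 90

We need the least positive integer a for which a has exactly 12 positive divisors but a is not divisible by 4.
For a = 60, 72, 84 the conclusion holds.
a = 90: τ(90) = 12; 90 mod 4 = 2.
Thus a = 90 disproves the claim, and no smaller a works.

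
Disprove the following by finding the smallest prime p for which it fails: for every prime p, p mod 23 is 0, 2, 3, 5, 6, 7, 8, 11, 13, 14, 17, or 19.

We need the least prime p for which the claim fails.
For p = 2, 3, 5, 7, …, 29, 31, 37 the conclusion holds.
p = 41: 41 mod 23 = 18 — not in {0, 2, 3, 5, 6, 7, 8, 11, 13, 14, 17, 19}.

p = 41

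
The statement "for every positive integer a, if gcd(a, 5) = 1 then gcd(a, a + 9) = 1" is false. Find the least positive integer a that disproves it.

Check each positive integer a in order until gcd(a, 5) = 1 but gcd(a, a + 9) > 1.
For a = 1, 2 the conclusion holds.
a = 3: gcd(3, 12) = 3.
Thus a = 3 disproves the claim, and no smaller a works.

a = 3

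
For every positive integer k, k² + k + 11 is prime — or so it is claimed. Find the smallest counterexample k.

k = 10

A counterexample is any positive integer k such that k² + k + 11 is not prime; we check each in order.
The first 9 eligible values, up to k = 9, all satisfy the conclusion.
k = 10: k² + k + 11 = 121 = 11 × 11, composite.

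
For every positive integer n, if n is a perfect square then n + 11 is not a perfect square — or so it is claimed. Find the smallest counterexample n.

We need the least positive integer n for which n is a perfect square but n + 11 is a perfect square.
n = 1: 1 + 11 = 12, not a perfect square.
n = 4: 4 + 11 = 15, not a perfect square.
n = 9: 9 + 11 = 20, not a perfect square.
n = 16: 16 + 11 = 27, not a perfect square.
n = 25: 25 = 5² and 25 + 11 = 36 = 6².
Thus n = 25 disproves the claim, and no smaller n works.

n = 25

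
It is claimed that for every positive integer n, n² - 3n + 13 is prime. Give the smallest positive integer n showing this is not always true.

We need the least positive integer n for which n² - 3n + 13 is not prime.
The first 11 eligible values, up to n = 11, all satisfy the conclusion.
n = 12: n² - 3n + 13 = 121 = 11 × 11, composite.
So n = 12 is the smallest counterexample.

n = 12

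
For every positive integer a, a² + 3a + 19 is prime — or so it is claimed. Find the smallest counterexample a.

We need the least positive integer a for which a² + 3a + 19 is not prime.
The first 14 eligible values, up to a = 14, all satisfy the conclusion.
a = 15: a² + 3a + 19 = 289 = 17 × 17, composite.
Thus a = 15 disproves the claim, and no smaller a works.

a = 15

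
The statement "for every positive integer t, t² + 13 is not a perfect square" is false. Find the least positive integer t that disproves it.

t = 6

For t = 1, 2, 3, 4, 5 the conclusion holds.
t = 6: 6² + 13 = 49 = 7², a perfect square.
So t = 6 is the smallest counterexample.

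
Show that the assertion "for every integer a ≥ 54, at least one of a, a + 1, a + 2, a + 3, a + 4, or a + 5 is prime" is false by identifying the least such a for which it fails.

We need the least integer a ≥ 54 for which a, a + 1, a + 2, a + 3, a + 4, a + 5 are all composite.
The first 36 eligible values, up to a = 89, all satisfy the conclusion.
a = 90: 90 = 2 × 45; 91 = 7 × 13; 92 = 2 × 46; 93 = 3 × 31; 94 = 2 × 47; 95 = 5 × 19 — all composite.
Thus a = 90 disproves the claim, and no smaller a works.

a = 90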